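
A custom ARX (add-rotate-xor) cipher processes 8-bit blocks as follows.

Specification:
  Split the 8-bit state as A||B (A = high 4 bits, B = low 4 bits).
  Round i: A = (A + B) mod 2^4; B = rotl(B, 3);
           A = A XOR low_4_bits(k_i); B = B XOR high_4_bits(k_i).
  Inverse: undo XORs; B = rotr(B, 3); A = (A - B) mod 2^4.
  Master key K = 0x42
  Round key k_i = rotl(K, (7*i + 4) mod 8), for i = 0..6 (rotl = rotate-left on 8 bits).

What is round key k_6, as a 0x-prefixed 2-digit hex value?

0x90

K = 0x42
k_0 = rotl(K, (7*0+4) mod 8) = rotl(K, 4) = 0x24
k_1 = rotl(K, (7*1+4) mod 8) = rotl(K, 3) = 0x12
k_2 = rotl(K, (7*2+4) mod 8) = rotl(K, 2) = 0x09
k_3 = rotl(K, (7*3+4) mod 8) = rotl(K, 1) = 0x84
k_4 = rotl(K, (7*4+4) mod 8) = rotl(K, 0) = 0x42
k_5 = rotl(K, (7*5+4) mod 8) = rotl(K, 7) = 0x21
k_6 = rotl(K, (7*6+4) mod 8) = rotl(K, 6) = 0x90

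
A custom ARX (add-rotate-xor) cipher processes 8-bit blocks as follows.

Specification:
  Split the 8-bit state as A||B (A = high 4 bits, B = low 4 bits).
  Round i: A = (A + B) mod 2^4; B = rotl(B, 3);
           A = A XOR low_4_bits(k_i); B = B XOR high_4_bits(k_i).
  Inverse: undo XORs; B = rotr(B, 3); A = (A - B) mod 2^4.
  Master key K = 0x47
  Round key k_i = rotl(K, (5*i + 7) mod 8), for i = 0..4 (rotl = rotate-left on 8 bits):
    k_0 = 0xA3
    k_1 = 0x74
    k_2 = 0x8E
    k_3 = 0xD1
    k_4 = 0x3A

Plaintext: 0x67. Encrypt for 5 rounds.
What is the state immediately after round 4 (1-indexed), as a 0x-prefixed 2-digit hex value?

0xA6

s_0 = plaintext = 0x67
s_1 = Round(s_0, k_0) = 0xE1
s_2 = Round(s_1, k_1) = 0xBF
s_3 = Round(s_2, k_2) = 0x47
s_4 = Round(s_3, k_3) = 0xA6
s_5 = Round(s_4, k_4) = 0xA0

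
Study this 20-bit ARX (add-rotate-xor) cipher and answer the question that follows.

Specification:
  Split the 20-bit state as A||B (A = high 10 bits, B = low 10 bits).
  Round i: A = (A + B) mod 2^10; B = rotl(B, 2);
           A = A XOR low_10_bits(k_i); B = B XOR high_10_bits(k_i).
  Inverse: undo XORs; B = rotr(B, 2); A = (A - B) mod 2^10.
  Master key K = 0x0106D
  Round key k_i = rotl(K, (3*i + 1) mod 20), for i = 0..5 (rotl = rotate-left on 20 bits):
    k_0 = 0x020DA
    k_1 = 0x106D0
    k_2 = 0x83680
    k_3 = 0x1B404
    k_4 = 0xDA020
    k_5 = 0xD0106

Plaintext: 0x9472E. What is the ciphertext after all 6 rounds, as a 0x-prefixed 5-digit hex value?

s_0 = plaintext = 0x9472E
s_1 = Round(s_0, k_0) = 0x694B3
s_2 = Round(s_1, k_1) = 0x2228D
s_3 = Round(s_2, k_2) = 0x6543B
s_4 = Round(s_3, k_3) = 0x75081
s_5 = Round(s_4, k_4) = 0x9D56C
s_6 = Round(s_5, k_5) = 0xB9EF1

0xB9EF1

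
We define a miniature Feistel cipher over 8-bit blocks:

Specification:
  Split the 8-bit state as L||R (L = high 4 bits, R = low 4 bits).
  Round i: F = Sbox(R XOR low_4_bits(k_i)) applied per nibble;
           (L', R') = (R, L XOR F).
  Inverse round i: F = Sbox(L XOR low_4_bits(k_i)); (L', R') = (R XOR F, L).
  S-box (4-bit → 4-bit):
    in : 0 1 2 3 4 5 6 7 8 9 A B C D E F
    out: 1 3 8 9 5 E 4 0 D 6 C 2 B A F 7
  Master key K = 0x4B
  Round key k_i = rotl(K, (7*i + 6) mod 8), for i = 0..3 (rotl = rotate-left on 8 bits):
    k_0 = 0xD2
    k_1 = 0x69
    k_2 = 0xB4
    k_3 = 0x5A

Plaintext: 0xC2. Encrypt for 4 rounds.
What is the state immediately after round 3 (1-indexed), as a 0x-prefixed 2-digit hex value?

0x74

s_0 = plaintext = 0xC2
s_1 = Round(s_0, k_0) = 0x2D
s_2 = Round(s_1, k_1) = 0xD7
s_3 = Round(s_2, k_2) = 0x74
s_4 = Round(s_3, k_3) = 0x48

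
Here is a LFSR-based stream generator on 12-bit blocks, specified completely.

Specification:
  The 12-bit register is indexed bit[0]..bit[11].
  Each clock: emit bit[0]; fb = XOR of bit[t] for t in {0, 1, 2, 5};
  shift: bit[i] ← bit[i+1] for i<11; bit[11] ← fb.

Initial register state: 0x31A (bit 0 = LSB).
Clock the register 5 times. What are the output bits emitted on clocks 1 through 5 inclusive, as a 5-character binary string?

01011

reg_0 = 0x31A
clock 1: out=0, reg = 0x98D
clock 2: out=1, reg = 0x4C6
clock 3: out=0, reg = 0x263
clock 4: out=1, reg = 0x931
clock 5: out=1, reg = 0x498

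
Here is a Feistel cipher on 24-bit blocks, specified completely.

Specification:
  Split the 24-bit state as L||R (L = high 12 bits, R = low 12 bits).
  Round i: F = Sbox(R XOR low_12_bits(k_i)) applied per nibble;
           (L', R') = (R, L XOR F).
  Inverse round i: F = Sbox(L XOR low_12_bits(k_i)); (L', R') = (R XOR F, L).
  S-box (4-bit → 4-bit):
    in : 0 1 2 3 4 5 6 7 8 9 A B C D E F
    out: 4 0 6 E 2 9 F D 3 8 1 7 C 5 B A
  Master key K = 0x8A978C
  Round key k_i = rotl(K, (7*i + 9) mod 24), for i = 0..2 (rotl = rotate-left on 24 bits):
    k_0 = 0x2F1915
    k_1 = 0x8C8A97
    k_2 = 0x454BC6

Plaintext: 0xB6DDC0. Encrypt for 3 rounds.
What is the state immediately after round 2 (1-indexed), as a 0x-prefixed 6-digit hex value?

0x9343DE

s_0 = plaintext = 0xB6DDC0
s_1 = Round(s_0, k_0) = 0xDC0934
s_2 = Round(s_1, k_1) = 0x9343DE
s_3 = Round(s_2, k_2) = 0x3DEA37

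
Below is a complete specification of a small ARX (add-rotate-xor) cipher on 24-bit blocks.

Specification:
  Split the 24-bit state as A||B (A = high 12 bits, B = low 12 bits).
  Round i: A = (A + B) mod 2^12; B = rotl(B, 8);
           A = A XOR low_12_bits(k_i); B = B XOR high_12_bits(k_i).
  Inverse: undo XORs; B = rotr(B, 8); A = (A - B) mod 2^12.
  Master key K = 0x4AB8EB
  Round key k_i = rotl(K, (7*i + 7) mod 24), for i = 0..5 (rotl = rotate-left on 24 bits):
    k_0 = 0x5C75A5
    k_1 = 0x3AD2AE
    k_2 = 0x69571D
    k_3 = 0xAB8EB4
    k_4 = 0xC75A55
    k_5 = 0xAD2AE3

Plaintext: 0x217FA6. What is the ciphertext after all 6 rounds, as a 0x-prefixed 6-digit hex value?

s_0 = plaintext = 0x217FA6
s_1 = Round(s_0, k_0) = 0x41833D
s_2 = Round(s_1, k_1) = 0x5FBE9E
s_3 = Round(s_2, k_2) = 0x38487C
s_4 = Round(s_3, k_3) = 0x2B463F
s_5 = Round(s_4, k_4) = 0x2A6316
s_6 = Round(s_5, k_5) = 0xF5FCE3

0xF5FCE3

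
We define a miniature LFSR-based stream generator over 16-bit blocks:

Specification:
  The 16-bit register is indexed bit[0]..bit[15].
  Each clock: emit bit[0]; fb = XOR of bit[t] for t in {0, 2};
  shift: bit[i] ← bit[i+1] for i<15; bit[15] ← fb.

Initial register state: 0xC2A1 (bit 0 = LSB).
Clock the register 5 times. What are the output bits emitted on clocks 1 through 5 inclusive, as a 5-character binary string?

10000

reg_0 = 0xC2A1
clock 1: out=1, reg = 0xE150
clock 2: out=0, reg = 0x70A8
clock 3: out=0, reg = 0x3854
clock 4: out=0, reg = 0x9C2A
clock 5: out=0, reg = 0x4E15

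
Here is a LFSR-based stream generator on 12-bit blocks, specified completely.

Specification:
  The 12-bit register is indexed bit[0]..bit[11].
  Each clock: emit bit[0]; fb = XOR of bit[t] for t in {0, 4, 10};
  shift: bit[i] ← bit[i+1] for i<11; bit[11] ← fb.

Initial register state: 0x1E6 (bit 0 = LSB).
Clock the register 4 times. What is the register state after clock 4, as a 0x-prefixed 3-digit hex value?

reg_0 = 0x1E6
clock 1: out=0, reg = 0x0F3
clock 2: out=1, reg = 0x079
clock 3: out=1, reg = 0x03C
clock 4: out=0, reg = 0x81E

0x81E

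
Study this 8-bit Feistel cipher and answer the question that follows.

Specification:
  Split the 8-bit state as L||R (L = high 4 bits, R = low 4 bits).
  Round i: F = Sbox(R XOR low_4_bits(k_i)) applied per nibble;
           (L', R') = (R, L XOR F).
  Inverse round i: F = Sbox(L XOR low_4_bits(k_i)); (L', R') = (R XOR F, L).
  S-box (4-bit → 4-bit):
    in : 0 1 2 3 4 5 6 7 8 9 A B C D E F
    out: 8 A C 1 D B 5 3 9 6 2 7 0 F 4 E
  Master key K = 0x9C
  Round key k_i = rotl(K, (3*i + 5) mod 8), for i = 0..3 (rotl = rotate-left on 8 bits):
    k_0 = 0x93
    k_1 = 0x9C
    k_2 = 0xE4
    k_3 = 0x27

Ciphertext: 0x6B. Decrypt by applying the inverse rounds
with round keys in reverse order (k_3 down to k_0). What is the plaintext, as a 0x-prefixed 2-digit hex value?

0x4B

s_0 = ciphertext = 0x6B
s_1 = InvRound(s_0, k_3) = 0x16
s_2 = InvRound(s_1, k_2) = 0xD1
s_3 = InvRound(s_2, k_1) = 0xBD
s_4 = InvRound(s_3, k_0) = 0x4B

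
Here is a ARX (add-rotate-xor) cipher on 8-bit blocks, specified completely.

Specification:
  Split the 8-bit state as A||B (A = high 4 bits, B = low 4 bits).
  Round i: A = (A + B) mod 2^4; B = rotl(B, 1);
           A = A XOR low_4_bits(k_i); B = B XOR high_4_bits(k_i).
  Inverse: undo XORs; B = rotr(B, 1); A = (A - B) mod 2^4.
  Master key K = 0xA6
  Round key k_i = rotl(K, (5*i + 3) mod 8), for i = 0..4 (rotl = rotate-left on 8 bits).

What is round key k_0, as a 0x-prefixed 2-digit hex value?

0x35

K = 0xA6
k_0 = rotl(K, (5*0+3) mod 8) = rotl(K, 3) = 0x35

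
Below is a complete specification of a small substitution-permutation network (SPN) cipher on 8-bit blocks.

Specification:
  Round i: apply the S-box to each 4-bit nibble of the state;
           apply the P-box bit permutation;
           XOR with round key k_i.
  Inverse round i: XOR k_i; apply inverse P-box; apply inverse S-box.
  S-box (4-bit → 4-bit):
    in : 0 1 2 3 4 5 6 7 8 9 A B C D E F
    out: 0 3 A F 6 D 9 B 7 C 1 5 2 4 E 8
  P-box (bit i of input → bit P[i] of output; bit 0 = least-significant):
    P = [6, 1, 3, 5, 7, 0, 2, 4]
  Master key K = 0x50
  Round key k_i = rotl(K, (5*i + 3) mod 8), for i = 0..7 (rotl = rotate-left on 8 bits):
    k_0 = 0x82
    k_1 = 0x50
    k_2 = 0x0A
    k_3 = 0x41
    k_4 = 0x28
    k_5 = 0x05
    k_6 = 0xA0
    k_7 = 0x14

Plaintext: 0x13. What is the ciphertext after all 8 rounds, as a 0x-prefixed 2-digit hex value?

s_0 = plaintext = 0x13
s_1 = Round(s_0, k_0) = 0x69
s_2 = Round(s_1, k_1) = 0xE8
s_3 = Round(s_2, k_2) = 0x55
s_4 = Round(s_3, k_3) = 0xBD
s_5 = Round(s_4, k_4) = 0xA4
s_6 = Round(s_5, k_5) = 0x8F
s_7 = Round(s_6, k_6) = 0x05
s_8 = Round(s_7, k_7) = 0x7C

0x7C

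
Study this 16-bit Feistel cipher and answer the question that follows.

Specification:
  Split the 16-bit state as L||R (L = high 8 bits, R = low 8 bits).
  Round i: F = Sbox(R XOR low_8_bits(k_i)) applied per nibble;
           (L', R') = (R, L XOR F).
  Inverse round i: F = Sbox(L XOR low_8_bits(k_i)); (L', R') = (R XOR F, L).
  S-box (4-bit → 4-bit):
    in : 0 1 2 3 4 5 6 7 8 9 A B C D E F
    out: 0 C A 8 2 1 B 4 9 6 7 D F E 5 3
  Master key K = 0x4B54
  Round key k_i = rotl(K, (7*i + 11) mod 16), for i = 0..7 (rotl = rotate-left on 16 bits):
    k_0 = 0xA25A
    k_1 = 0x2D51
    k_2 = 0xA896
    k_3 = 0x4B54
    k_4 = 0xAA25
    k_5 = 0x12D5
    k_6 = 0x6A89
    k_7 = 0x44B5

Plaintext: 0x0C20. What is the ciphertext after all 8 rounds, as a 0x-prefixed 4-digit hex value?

s_0 = plaintext = 0x0C20
s_1 = Round(s_0, k_0) = 0x204B
s_2 = Round(s_1, k_1) = 0x4BE7
s_3 = Round(s_2, k_2) = 0xE707
s_4 = Round(s_3, k_3) = 0x07FF
s_5 = Round(s_4, k_4) = 0xFFE0
s_6 = Round(s_5, k_5) = 0xE07E
s_7 = Round(s_6, k_6) = 0x7ED4
s_8 = Round(s_7, k_7) = 0xD4C2

0xD4C2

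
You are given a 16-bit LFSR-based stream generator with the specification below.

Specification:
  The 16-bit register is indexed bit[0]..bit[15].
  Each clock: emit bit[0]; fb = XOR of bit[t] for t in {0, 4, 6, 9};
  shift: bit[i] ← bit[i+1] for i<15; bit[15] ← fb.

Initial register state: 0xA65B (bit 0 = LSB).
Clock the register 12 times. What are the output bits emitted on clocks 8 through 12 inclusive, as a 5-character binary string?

00110

reg_0 = 0xA65B
clock 1: out=1, reg = 0x532D
clock 2: out=1, reg = 0x2996
clock 3: out=0, reg = 0x94CB
clock 4: out=1, reg = 0x4A65
clock 5: out=1, reg = 0xA532
clock 6: out=0, reg = 0xD299
clock 7: out=1, reg = 0xE94C
clock 8: out=0, reg = 0xF4A6
clock 9: out=0, reg = 0x7A53
clock 10: out=1, reg = 0x3D29
clock 11: out=1, reg = 0x9E94
clock 12: out=0, reg = 0x4F4A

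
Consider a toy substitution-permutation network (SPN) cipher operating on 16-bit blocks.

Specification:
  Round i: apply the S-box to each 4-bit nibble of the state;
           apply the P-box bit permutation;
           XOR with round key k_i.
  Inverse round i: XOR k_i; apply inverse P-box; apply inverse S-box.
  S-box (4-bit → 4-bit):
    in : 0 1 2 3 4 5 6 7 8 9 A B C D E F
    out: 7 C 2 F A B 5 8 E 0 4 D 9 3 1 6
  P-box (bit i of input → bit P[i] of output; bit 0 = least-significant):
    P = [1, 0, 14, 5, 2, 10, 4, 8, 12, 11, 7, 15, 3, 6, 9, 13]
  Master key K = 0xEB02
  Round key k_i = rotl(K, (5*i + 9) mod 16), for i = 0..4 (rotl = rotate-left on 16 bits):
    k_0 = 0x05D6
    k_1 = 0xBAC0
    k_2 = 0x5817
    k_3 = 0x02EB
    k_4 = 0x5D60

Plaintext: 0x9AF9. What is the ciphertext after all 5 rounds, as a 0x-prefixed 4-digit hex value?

0x6D4A

s_0 = plaintext = 0x9AF9
s_1 = Round(s_0, k_0) = 0x0146
s_2 = Round(s_1, k_1) = 0x7D0A
s_3 = Round(s_2, k_2) = 0x2403
s_4 = Round(s_3, k_3) = 0xCE9C
s_5 = Round(s_4, k_4) = 0x6D4A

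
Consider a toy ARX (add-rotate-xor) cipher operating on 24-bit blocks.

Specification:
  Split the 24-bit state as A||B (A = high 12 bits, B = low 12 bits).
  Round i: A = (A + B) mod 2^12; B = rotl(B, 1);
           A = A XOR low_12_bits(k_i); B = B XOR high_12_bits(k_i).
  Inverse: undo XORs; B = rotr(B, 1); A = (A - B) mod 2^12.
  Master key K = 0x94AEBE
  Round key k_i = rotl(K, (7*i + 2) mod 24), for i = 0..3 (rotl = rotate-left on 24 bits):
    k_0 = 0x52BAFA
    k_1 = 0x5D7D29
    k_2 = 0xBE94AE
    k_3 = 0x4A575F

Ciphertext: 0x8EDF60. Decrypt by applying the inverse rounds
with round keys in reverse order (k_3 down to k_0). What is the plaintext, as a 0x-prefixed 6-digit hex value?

0x3FC121

s_0 = ciphertext = 0x8EDF60
s_1 = InvRound(s_0, k_3) = 0x1D0DE2
s_2 = InvRound(s_1, k_2) = 0xA79B05
s_3 = InvRound(s_2, k_1) = 0xFE7769
s_4 = InvRound(s_3, k_0) = 0x3FC121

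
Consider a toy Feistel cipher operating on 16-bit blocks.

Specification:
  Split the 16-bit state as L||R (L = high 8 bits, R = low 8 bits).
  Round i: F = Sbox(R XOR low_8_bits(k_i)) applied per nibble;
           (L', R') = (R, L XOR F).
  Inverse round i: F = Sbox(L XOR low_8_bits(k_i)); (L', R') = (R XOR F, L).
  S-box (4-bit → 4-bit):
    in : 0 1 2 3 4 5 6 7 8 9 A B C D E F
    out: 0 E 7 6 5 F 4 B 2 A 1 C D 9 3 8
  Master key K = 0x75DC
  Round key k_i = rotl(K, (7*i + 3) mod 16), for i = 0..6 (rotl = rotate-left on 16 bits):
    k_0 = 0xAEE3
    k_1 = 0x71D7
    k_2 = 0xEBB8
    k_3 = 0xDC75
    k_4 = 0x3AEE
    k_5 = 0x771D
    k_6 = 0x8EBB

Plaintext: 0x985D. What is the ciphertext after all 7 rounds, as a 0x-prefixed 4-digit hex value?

0x4AE1

s_0 = plaintext = 0x985D
s_1 = Round(s_0, k_0) = 0x5D5B
s_2 = Round(s_1, k_1) = 0x5B70
s_3 = Round(s_2, k_2) = 0x7089
s_4 = Round(s_3, k_3) = 0x89FD
s_5 = Round(s_4, k_4) = 0xFD6F
s_6 = Round(s_5, k_5) = 0x6F4A
s_7 = Round(s_6, k_6) = 0x4AE1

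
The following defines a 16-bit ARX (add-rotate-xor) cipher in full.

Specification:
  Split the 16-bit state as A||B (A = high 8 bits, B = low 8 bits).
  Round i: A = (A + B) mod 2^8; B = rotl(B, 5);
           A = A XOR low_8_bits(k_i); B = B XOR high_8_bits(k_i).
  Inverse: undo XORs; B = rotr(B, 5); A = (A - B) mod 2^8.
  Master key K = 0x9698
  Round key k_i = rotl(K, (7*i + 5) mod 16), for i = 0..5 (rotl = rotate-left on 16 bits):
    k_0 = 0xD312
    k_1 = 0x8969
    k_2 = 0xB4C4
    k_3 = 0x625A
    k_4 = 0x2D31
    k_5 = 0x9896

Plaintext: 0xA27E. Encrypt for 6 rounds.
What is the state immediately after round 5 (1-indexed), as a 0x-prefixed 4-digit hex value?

0xBDB6

s_0 = plaintext = 0xA27E
s_1 = Round(s_0, k_0) = 0x321C
s_2 = Round(s_1, k_1) = 0x270A
s_3 = Round(s_2, k_2) = 0xF5F5
s_4 = Round(s_3, k_3) = 0xB0DC
s_5 = Round(s_4, k_4) = 0xBDB6
s_6 = Round(s_5, k_5) = 0xE54E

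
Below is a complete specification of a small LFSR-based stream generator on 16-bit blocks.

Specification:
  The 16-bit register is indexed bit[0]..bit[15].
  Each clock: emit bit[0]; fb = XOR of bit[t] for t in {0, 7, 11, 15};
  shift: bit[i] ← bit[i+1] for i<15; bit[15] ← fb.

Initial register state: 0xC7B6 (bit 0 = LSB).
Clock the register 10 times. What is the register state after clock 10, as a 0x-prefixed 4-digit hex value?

reg_0 = 0xC7B6
clock 1: out=0, reg = 0x63DB
clock 2: out=1, reg = 0x31ED
clock 3: out=1, reg = 0x18F6
clock 4: out=0, reg = 0x0C7B
clock 5: out=1, reg = 0x063D
clock 6: out=1, reg = 0x831E
clock 7: out=0, reg = 0xC18F
clock 8: out=1, reg = 0xE0C7
clock 9: out=1, reg = 0xF063
clock 10: out=1, reg = 0x7831

0x7831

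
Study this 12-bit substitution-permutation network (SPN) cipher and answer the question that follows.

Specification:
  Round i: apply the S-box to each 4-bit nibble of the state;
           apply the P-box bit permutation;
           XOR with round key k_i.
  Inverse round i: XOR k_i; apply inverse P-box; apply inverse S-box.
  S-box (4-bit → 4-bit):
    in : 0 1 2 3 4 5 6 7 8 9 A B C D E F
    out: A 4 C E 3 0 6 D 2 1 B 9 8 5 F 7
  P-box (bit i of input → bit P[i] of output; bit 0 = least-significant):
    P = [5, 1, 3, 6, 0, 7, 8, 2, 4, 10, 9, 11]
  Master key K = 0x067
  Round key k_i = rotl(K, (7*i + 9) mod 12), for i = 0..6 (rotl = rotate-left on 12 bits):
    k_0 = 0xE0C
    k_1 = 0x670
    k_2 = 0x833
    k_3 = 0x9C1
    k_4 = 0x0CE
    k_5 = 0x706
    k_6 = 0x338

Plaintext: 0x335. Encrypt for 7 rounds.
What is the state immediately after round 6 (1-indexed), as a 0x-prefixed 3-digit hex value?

0x554

s_0 = plaintext = 0x335
s_1 = Round(s_0, k_0) = 0x188
s_2 = Round(s_1, k_1) = 0x4F2
s_3 = Round(s_2, k_2) = 0xDEA
s_4 = Round(s_3, k_3) = 0xA36
s_5 = Round(s_4, k_4) = 0xD50
s_6 = Round(s_5, k_5) = 0x554
s_7 = Round(s_6, k_6) = 0x31A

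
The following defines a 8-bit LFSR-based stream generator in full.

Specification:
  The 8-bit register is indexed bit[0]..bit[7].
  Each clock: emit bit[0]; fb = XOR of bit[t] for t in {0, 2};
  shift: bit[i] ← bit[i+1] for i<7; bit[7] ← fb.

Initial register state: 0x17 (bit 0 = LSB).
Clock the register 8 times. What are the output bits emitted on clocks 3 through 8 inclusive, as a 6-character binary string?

101000

reg_0 = 0x17
clock 1: out=1, reg = 0x0B
clock 2: out=1, reg = 0x85
clock 3: out=1, reg = 0x42
clock 4: out=0, reg = 0x21
clock 5: out=1, reg = 0x90
clock 6: out=0, reg = 0x48
clock 7: out=0, reg = 0x24
clock 8: out=0, reg = 0x92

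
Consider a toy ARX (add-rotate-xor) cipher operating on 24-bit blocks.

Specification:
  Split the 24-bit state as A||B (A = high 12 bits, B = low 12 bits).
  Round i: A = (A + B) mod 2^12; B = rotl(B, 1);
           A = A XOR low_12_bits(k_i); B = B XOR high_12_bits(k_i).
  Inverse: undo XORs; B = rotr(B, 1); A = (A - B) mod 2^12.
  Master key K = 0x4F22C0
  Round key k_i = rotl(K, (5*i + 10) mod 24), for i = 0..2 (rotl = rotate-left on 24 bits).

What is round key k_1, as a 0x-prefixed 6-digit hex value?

K = 0x4F22C0
k_0 = rotl(K, (5*0+10) mod 24) = rotl(K, 10) = 0x8B013C
k_1 = rotl(K, (5*1+10) mod 24) = rotl(K, 15) = 0x602791

0x602791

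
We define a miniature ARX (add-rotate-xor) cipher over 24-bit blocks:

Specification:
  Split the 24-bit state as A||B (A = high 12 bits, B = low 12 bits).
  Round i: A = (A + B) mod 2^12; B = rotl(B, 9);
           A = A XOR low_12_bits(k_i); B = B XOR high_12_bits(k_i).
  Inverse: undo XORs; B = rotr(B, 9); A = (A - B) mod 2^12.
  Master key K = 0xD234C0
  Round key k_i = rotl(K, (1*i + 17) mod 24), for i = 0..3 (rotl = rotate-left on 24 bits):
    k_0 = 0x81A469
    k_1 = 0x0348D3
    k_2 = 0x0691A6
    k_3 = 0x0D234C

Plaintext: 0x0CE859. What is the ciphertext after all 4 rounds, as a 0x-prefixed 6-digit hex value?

0xD0B752

s_0 = plaintext = 0x0CE859
s_1 = Round(s_0, k_0) = 0xD4EB11
s_2 = Round(s_1, k_1) = 0x08C356
s_3 = Round(s_2, k_2) = 0x244C03
s_4 = Round(s_3, k_3) = 0xD0B752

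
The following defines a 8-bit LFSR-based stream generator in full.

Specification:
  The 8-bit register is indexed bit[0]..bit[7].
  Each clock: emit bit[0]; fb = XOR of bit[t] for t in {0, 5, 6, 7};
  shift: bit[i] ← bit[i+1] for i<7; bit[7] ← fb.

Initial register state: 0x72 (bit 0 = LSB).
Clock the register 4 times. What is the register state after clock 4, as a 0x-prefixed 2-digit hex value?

reg_0 = 0x72
clock 1: out=0, reg = 0x39
clock 2: out=1, reg = 0x1C
clock 3: out=0, reg = 0x0E
clock 4: out=0, reg = 0x07

0x07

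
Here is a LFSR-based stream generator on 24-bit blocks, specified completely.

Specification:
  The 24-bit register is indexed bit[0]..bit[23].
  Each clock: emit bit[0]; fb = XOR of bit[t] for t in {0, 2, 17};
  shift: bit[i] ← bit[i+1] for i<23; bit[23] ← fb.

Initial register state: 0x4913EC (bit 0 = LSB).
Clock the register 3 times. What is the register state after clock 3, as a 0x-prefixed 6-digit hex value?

0x69227D

reg_0 = 0x4913EC
clock 1: out=0, reg = 0xA489F6
clock 2: out=0, reg = 0xD244FB
clock 3: out=1, reg = 0x69227D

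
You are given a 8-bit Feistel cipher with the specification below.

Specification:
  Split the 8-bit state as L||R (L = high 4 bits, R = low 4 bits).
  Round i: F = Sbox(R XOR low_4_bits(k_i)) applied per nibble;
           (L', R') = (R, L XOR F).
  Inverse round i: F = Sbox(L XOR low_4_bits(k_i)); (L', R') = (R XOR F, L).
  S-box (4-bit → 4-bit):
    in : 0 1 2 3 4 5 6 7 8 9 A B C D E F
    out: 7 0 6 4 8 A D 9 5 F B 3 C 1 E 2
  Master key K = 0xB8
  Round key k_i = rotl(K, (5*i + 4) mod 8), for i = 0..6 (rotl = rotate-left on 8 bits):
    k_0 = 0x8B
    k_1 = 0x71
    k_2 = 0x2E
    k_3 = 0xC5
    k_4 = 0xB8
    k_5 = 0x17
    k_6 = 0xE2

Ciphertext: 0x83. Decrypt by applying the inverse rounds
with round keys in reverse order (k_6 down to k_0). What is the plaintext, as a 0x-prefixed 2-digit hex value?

s_0 = ciphertext = 0x83
s_1 = InvRound(s_0, k_6) = 0x88
s_2 = InvRound(s_1, k_5) = 0xA8
s_3 = InvRound(s_2, k_4) = 0xEA
s_4 = InvRound(s_3, k_3) = 0x9E
s_5 = InvRound(s_4, k_2) = 0x79
s_6 = InvRound(s_5, k_1) = 0x47
s_7 = InvRound(s_6, k_0) = 0x54

0x54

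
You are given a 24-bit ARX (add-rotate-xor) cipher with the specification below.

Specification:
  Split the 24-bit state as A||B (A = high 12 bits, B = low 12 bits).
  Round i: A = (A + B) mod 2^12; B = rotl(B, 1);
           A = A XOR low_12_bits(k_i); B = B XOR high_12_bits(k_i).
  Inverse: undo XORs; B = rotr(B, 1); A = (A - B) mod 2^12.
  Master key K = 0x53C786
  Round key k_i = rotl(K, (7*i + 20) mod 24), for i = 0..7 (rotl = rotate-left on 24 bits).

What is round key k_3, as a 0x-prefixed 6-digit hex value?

K = 0x53C786
k_0 = rotl(K, (7*0+20) mod 24) = rotl(K, 20) = 0x653C78
k_1 = rotl(K, (7*1+20) mod 24) = rotl(K, 3) = 0x9E3C32
k_2 = rotl(K, (7*2+20) mod 24) = rotl(K, 10) = 0x1E194F
k_3 = rotl(K, (7*3+20) mod 24) = rotl(K, 17) = 0x0CA78F

0x0CA78F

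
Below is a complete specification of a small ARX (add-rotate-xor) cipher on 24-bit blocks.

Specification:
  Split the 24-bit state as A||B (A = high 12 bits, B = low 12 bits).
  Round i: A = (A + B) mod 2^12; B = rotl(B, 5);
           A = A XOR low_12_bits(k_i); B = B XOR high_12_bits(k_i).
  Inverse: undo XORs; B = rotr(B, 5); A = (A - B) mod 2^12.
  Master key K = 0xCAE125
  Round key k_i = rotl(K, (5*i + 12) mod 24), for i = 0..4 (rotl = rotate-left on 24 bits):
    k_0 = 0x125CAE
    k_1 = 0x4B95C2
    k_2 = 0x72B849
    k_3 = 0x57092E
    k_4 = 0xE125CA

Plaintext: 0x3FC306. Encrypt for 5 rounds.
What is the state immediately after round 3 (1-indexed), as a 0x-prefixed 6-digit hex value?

s_0 = plaintext = 0x3FC306
s_1 = Round(s_0, k_0) = 0xBAC1E3
s_2 = Round(s_1, k_1) = 0x84D8DA
s_3 = Round(s_2, k_2) = 0x96EC7A
s_4 = Round(s_3, k_3) = 0xCC6A28
s_5 = Round(s_4, k_4) = 0x324B06

0x96EC7A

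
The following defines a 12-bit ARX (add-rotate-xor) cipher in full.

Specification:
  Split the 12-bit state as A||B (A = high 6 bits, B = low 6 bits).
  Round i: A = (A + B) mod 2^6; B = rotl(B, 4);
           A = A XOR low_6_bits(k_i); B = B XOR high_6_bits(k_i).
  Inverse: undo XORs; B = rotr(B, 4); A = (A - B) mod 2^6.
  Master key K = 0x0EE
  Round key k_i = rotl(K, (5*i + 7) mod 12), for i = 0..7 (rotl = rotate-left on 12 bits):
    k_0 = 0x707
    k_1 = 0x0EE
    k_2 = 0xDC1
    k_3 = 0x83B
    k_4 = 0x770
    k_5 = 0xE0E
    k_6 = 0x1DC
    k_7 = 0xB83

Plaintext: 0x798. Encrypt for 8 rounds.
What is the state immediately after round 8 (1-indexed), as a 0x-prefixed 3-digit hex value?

s_0 = plaintext = 0x798
s_1 = Round(s_0, k_0) = 0xC5A
s_2 = Round(s_1, k_1) = 0x965
s_3 = Round(s_2, k_2) = 0x2EE
s_4 = Round(s_3, k_3) = 0x08B
s_5 = Round(s_4, k_4) = 0xF6F
s_6 = Round(s_5, k_5) = 0x883
s_7 = Round(s_6, k_6) = 0xE77
s_8 = Round(s_7, k_7) = 0xCD3

0xCD3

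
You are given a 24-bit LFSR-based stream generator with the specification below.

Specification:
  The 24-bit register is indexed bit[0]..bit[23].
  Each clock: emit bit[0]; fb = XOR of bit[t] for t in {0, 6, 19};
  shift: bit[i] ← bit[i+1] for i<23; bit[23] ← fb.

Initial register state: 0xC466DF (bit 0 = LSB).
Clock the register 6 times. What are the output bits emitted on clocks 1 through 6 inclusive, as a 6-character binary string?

reg_0 = 0xC466DF
clock 1: out=1, reg = 0x62336F
clock 2: out=1, reg = 0x3119B7
clock 3: out=1, reg = 0x988CDB
clock 4: out=1, reg = 0xCC466D
clock 5: out=1, reg = 0xE62336
clock 6: out=0, reg = 0x73119B

111110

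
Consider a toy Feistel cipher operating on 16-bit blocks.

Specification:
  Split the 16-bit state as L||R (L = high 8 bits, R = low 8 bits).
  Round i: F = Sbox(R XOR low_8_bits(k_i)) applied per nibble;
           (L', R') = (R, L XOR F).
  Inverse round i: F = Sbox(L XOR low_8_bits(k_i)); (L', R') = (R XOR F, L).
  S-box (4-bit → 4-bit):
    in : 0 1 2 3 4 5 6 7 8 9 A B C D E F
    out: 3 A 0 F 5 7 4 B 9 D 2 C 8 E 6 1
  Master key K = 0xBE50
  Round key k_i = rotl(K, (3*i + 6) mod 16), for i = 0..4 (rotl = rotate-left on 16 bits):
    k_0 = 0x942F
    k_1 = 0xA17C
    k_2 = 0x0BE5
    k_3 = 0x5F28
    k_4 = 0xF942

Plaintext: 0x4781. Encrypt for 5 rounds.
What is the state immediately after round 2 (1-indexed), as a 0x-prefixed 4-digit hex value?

s_0 = plaintext = 0x4781
s_1 = Round(s_0, k_0) = 0x8161
s_2 = Round(s_1, k_1) = 0x612F
s_3 = Round(s_2, k_2) = 0x2FE3
s_4 = Round(s_3, k_3) = 0xE3A3
s_5 = Round(s_4, k_4) = 0xA389

0x612F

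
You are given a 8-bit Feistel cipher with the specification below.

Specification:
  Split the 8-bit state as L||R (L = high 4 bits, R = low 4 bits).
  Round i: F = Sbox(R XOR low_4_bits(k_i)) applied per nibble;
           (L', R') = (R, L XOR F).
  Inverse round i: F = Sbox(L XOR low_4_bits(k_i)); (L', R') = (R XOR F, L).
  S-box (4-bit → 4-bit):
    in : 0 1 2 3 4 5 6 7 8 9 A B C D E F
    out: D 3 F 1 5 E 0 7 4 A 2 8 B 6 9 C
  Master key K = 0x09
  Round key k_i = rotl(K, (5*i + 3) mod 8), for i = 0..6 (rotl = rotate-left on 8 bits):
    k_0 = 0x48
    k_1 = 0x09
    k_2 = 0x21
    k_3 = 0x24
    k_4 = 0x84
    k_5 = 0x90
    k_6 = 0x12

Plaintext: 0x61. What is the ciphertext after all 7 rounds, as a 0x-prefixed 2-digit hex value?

s_0 = plaintext = 0x61
s_1 = Round(s_0, k_0) = 0x1C
s_2 = Round(s_1, k_1) = 0xCF
s_3 = Round(s_2, k_2) = 0xF5
s_4 = Round(s_3, k_3) = 0x5C
s_5 = Round(s_4, k_4) = 0xC1
s_6 = Round(s_5, k_5) = 0x1F
s_7 = Round(s_6, k_6) = 0xF7

0xF7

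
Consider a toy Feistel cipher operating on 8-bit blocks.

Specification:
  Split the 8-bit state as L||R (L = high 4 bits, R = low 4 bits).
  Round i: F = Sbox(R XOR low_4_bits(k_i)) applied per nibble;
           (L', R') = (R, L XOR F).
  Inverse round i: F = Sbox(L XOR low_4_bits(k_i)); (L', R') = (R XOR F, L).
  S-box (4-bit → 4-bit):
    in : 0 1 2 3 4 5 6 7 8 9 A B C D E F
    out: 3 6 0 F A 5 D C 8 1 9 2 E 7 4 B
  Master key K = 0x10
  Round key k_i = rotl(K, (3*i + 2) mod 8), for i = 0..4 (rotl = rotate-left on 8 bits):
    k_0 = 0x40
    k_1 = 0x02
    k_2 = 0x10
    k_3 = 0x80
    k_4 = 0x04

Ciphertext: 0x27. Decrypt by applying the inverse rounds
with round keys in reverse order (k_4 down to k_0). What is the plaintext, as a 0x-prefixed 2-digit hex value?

0x82

s_0 = ciphertext = 0x27
s_1 = InvRound(s_0, k_4) = 0xA2
s_2 = InvRound(s_1, k_3) = 0xBA
s_3 = InvRound(s_2, k_2) = 0x8B
s_4 = InvRound(s_3, k_1) = 0x28
s_5 = InvRound(s_4, k_0) = 0x82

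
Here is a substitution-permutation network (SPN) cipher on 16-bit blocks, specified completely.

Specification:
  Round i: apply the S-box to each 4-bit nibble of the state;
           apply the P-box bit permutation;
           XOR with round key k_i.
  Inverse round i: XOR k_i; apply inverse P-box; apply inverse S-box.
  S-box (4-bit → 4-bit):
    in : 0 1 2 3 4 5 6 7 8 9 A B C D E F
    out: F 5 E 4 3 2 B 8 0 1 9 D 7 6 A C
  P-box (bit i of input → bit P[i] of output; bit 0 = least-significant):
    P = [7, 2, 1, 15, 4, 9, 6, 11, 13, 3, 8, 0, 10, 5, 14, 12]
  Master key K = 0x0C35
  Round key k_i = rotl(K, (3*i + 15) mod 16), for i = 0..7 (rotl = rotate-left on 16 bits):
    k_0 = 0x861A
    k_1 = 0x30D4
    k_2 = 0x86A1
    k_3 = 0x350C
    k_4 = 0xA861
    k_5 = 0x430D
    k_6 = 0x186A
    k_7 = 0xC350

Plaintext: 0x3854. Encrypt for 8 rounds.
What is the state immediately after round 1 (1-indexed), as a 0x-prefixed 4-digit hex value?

0xC49E

s_0 = plaintext = 0x3854
s_1 = Round(s_0, k_0) = 0xC49E
s_2 = Round(s_1, k_1) = 0xD4E8
s_3 = Round(s_2, k_2) = 0xEC89
s_4 = Round(s_3, k_3) = 0x04A4
s_5 = Round(s_4, k_4) = 0xD4DD
s_6 = Round(s_5, k_5) = 0x2163
s_7 = Round(s_6, k_6) = 0x6358
s_8 = Round(s_7, k_7) = 0xD470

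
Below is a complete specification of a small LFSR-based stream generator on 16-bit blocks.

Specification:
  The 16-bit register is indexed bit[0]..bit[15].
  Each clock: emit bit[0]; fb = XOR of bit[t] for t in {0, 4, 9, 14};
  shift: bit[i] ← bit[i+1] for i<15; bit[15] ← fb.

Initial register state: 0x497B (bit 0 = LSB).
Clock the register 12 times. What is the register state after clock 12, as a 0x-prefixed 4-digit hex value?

reg_0 = 0x497B
clock 1: out=1, reg = 0xA4BD
clock 2: out=1, reg = 0x525E
clock 3: out=0, reg = 0xA92F
clock 4: out=1, reg = 0xD497
clock 5: out=1, reg = 0xEA4B
clock 6: out=1, reg = 0xF525
clock 7: out=1, reg = 0x7A92
clock 8: out=0, reg = 0xBD49
clock 9: out=1, reg = 0xDEA4
clock 10: out=0, reg = 0x6F52
clock 11: out=0, reg = 0xB7A9
clock 12: out=1, reg = 0x5BD4

0x5BD4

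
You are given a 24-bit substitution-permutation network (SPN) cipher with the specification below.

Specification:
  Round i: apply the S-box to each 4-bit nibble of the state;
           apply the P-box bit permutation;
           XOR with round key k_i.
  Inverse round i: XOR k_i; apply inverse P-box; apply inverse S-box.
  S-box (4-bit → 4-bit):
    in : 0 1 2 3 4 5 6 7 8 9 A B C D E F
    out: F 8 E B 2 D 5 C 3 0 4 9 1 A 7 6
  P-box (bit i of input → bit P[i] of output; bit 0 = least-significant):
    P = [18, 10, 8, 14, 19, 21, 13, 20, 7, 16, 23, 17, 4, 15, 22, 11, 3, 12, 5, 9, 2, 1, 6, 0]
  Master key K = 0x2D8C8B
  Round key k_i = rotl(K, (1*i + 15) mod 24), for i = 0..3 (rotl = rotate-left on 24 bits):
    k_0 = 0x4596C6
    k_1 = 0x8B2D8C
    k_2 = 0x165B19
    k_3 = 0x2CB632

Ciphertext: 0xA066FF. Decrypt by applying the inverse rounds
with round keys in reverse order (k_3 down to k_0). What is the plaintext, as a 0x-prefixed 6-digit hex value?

0x5D160A

s_0 = ciphertext = 0xA066FF
s_1 = InvRound(s_0, k_3) = 0x5846CB
s_2 = InvRound(s_1, k_2) = 0xF45BCE
s_3 = InvRound(s_2, k_1) = 0xFDAD03
s_4 = InvRound(s_3, k_0) = 0x5D160A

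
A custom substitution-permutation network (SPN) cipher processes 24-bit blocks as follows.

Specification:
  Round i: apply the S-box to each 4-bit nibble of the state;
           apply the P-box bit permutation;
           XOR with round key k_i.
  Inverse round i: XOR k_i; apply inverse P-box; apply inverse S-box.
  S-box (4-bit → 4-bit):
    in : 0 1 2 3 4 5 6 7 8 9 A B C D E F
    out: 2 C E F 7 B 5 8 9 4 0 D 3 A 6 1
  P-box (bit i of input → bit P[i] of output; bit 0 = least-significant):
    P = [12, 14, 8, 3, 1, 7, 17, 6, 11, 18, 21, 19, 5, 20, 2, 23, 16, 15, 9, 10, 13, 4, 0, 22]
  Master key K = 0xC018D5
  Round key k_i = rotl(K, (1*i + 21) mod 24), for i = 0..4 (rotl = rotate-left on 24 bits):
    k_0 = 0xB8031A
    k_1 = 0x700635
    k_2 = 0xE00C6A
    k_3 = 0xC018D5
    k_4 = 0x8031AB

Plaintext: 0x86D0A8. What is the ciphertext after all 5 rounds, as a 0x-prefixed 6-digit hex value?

0xF84492

s_0 = plaintext = 0x86D0A8
s_1 = Round(s_0, k_0) = 0x6D3112
s_2 = Round(s_1, k_1) = 0xCAE358
s_3 = Round(s_2, k_2) = 0xDC34B4
s_4 = Round(s_3, k_3) = 0x37C1A3
s_5 = Round(s_4, k_4) = 0xF84492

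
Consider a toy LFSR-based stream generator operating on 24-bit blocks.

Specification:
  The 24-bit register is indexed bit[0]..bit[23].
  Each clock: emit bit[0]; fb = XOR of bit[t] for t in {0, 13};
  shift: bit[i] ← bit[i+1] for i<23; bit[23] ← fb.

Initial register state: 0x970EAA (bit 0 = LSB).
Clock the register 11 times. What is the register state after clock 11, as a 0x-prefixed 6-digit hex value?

reg_0 = 0x970EAA
clock 1: out=0, reg = 0x4B8755
clock 2: out=1, reg = 0xA5C3AA
clock 3: out=0, reg = 0x52E1D5
clock 4: out=1, reg = 0x2970EA
clock 5: out=0, reg = 0x94B875
clock 6: out=1, reg = 0x4A5C3A
clock 7: out=0, reg = 0x252E1D
clock 8: out=1, reg = 0x12970E
clock 9: out=0, reg = 0x094B87
clock 10: out=1, reg = 0x84A5C3
clock 11: out=1, reg = 0x4252E1

0x4252E1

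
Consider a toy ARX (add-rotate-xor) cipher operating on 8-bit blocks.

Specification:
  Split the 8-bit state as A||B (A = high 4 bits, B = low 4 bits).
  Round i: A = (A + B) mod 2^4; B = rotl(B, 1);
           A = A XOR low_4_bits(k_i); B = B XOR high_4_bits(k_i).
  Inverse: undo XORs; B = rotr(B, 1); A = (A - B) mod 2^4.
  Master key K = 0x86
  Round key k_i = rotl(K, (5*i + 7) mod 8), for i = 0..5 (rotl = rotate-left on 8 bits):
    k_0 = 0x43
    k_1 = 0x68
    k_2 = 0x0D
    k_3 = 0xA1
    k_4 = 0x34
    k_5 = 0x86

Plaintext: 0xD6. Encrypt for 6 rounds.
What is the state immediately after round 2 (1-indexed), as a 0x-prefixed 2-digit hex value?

s_0 = plaintext = 0xD6
s_1 = Round(s_0, k_0) = 0x08
s_2 = Round(s_1, k_1) = 0x07
s_3 = Round(s_2, k_2) = 0xAE
s_4 = Round(s_3, k_3) = 0x97
s_5 = Round(s_4, k_4) = 0x4D
s_6 = Round(s_5, k_5) = 0x73

0x07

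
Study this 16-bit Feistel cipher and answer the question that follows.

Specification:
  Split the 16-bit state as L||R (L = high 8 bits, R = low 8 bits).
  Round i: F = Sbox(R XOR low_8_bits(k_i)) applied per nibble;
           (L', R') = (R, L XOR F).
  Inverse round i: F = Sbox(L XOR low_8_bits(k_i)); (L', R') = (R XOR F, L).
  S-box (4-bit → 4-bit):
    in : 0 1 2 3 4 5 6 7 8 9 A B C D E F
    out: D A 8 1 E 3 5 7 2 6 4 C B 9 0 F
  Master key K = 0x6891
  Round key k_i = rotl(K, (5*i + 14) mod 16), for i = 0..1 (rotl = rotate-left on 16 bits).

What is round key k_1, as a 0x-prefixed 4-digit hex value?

K = 0x6891
k_0 = rotl(K, (5*0+14) mod 16) = rotl(K, 14) = 0x5A24
k_1 = rotl(K, (5*1+14) mod 16) = rotl(K, 3) = 0x448B

0x448B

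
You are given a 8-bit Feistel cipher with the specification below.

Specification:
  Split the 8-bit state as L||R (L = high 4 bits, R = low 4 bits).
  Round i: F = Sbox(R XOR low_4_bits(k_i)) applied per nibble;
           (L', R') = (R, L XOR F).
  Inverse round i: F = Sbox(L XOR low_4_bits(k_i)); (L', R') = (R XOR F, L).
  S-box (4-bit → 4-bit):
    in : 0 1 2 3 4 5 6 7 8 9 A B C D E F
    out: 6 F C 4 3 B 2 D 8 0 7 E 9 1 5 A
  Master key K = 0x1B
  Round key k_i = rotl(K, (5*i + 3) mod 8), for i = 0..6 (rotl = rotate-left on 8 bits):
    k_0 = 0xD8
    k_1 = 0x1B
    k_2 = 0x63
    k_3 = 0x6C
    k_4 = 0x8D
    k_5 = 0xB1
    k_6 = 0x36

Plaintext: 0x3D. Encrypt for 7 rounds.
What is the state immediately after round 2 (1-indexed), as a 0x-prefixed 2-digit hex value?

s_0 = plaintext = 0x3D
s_1 = Round(s_0, k_0) = 0xD8
s_2 = Round(s_1, k_1) = 0x89
s_3 = Round(s_2, k_2) = 0x9F
s_4 = Round(s_3, k_3) = 0xFD
s_5 = Round(s_4, k_4) = 0xD9
s_6 = Round(s_5, k_5) = 0x95
s_7 = Round(s_6, k_6) = 0x5D

0x89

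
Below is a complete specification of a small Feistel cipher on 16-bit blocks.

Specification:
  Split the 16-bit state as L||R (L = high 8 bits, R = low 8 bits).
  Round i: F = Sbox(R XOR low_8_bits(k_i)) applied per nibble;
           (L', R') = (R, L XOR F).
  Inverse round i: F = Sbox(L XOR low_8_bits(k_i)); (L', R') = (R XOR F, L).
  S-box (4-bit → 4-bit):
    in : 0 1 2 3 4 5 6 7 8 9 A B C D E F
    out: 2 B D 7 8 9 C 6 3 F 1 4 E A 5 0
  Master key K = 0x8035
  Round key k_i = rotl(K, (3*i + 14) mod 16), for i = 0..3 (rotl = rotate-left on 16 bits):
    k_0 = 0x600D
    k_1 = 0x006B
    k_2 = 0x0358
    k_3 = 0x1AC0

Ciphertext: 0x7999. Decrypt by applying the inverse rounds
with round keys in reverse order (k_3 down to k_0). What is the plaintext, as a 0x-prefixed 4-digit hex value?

0x6600

s_0 = ciphertext = 0x7999
s_1 = InvRound(s_0, k_3) = 0xD679
s_2 = InvRound(s_1, k_2) = 0x4CD6
s_3 = InvRound(s_2, k_1) = 0x004C
s_4 = InvRound(s_3, k_0) = 0x6600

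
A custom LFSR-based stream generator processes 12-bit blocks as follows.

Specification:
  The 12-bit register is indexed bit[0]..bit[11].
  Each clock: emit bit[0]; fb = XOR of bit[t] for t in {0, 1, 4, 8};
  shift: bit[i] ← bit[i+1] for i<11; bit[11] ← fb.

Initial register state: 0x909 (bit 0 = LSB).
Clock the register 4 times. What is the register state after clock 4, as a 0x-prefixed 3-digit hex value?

reg_0 = 0x909
clock 1: out=1, reg = 0x484
clock 2: out=0, reg = 0x242
clock 3: out=0, reg = 0x921
clock 4: out=1, reg = 0x490

0x490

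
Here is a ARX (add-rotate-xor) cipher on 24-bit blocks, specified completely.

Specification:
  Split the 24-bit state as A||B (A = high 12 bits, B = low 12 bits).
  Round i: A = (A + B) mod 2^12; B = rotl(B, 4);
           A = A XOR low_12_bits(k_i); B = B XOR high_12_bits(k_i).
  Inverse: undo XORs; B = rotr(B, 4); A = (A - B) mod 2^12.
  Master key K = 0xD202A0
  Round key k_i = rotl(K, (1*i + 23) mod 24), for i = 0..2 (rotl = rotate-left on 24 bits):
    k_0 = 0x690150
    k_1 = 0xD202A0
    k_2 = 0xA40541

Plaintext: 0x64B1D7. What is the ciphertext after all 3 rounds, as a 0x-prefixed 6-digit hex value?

0xE6F9F3

s_0 = plaintext = 0x64B1D7
s_1 = Round(s_0, k_0) = 0x972BE1
s_2 = Round(s_1, k_1) = 0x7F333B
s_3 = Round(s_2, k_2) = 0xE6F9F3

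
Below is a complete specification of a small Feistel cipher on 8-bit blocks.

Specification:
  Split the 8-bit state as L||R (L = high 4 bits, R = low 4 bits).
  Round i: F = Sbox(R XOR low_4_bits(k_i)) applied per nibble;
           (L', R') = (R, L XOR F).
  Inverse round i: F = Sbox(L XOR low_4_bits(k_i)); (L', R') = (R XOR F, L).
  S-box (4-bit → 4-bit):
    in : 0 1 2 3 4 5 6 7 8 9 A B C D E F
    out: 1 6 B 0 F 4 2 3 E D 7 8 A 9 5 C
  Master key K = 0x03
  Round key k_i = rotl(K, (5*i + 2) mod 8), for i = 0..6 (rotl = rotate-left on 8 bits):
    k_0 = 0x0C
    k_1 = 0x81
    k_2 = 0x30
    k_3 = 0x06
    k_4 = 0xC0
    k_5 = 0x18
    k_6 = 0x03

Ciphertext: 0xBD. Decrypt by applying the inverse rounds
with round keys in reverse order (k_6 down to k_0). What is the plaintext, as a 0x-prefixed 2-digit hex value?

s_0 = ciphertext = 0xBD
s_1 = InvRound(s_0, k_6) = 0x3B
s_2 = InvRound(s_1, k_5) = 0x33
s_3 = InvRound(s_2, k_4) = 0x33
s_4 = InvRound(s_3, k_3) = 0x73
s_5 = InvRound(s_4, k_2) = 0x07
s_6 = InvRound(s_5, k_1) = 0x10
s_7 = InvRound(s_6, k_0) = 0x91

0x91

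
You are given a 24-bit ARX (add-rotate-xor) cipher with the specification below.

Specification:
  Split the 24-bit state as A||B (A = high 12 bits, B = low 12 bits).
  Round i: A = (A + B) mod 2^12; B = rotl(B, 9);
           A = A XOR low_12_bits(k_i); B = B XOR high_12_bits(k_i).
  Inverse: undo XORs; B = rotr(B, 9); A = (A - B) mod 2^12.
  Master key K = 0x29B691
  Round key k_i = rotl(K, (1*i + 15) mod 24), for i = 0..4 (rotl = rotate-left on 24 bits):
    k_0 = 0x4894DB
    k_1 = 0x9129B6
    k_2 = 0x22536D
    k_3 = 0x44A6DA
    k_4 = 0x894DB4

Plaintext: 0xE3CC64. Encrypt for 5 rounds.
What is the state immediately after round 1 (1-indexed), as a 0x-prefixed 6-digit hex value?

s_0 = plaintext = 0xE3CC64
s_1 = Round(s_0, k_0) = 0xE7BD05
s_2 = Round(s_1, k_1) = 0x2362B2
s_3 = Round(s_2, k_2) = 0x785673
s_4 = Round(s_3, k_3) = 0xB22284
s_5 = Round(s_4, k_4) = 0x0120C4

0xE7BD05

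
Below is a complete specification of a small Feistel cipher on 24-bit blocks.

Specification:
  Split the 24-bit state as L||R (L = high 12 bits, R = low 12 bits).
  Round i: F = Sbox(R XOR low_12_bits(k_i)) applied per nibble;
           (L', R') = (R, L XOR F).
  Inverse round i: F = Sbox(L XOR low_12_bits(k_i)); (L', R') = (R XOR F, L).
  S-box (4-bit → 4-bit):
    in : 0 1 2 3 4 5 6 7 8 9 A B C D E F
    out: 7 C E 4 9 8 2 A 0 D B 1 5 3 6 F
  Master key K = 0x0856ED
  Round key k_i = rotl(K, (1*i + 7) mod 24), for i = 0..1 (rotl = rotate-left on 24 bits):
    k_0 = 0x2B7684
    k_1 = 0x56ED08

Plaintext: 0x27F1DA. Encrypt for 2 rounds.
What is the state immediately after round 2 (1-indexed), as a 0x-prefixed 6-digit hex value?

0x8F9926

s_0 = plaintext = 0x27F1DA
s_1 = Round(s_0, k_0) = 0x1DA8F9
s_2 = Round(s_1, k_1) = 0x8F9926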